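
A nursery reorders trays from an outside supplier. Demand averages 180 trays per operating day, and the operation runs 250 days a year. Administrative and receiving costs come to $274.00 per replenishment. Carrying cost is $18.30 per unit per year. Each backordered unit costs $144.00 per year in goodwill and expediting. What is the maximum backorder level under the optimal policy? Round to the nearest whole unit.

S* ≈ 139 trays

Annual demand D = 180 × 250 = 45,000.
With planned backorders, Q* = √(2DS/H) · √((H+B)/B).
√(2DS/H) = √(2 × 45,000 × 274 / 18.3) = 1160.836.
√((H+B)/B) = √((18.3+144)/144) = 1.0616.
Q* ≈ 1232.392.
S* = Q* · H/(H+B) = 1232.392 × 18.3/162.3 ≈ 138.957.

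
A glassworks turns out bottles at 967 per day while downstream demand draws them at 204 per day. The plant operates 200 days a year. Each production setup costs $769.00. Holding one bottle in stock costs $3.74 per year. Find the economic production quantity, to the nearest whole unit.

Annual demand D = 204 × 200 = 40,800.
Production build-up factor (1 − d/p) = 1 − 204/967 = 0.7890.
Q* = √(2DS / (H(1 − d/p))) = √(2 × 40,800 × 769 / (3.74 × 0.7890)).
= √(62,750,400 / 2.951) ≈ 4611.300.

Q* ≈ 4,611 bottles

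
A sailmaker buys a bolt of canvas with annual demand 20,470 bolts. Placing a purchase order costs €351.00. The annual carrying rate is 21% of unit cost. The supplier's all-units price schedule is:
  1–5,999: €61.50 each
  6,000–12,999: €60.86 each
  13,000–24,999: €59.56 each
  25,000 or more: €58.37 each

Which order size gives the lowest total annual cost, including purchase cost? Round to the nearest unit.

Holding cost per unit per year at price C is H = 0.21·C.
Evaluate total cost at each tier's feasible EOQ or, if the EOQ is below the tier, at the tier's minimum quantity.
EOQ at €61.50 = 1054.8 (feasible in tier 1): TC = 20,470×€61.50 + (20,470/1054.8)×351 + (1054.8/2)×0.21×€61.50 = €1,272,528.06.
EOQ at €60.86 = 1060.4 < 6000, so use break Q=6000: TC = 20,470×€60.86 + (20,470/6000.0)×351 + (6000.0/2)×0.21×€60.86 = €1,285,343.50.
EOQ at €59.56 = 1071.9 < 13000, so use break Q=13000: TC = 20,470×€59.56 + (20,470/13000.0)×351 + (13000.0/2)×0.21×€59.56 = €1,301,045.29.
EOQ at €58.37 = 1082.7 < 25000, so use break Q=25000: TC = 20,470×€58.37 + (20,470/25000.0)×351 + (25000.0/2)×0.21×€58.37 = €1,348,342.55.
Lowest total cost is €1,272,528.06 at Q = 1054.8.

Q* ≈ 1,055 bolts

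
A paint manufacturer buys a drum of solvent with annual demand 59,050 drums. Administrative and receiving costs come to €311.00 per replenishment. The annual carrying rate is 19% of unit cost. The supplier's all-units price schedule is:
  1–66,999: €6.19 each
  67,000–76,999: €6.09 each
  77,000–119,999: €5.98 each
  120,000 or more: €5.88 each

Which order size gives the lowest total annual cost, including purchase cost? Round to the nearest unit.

Holding cost per unit per year at price C is H = 0.19·C.
Evaluate total cost at each tier's feasible EOQ or, if the EOQ is below the tier, at the tier's minimum quantity.
EOQ at €6.19 = 5588.3 (feasible in tier 1): TC = 59,050×€6.19 + (59,050/5588.3)×311 + (5588.3/2)×0.19×€6.19 = €372,091.95.
EOQ at €6.09 = 5634.0 < 67000, so use break Q=67000: TC = 59,050×€6.09 + (59,050/67000.0)×311 + (67000.0/2)×0.19×€6.09 = €398,651.45.
EOQ at €5.98 = 5685.6 < 77000, so use break Q=77000: TC = 59,050×€5.98 + (59,050/77000.0)×311 + (77000.0/2)×0.19×€5.98 = €397,101.20.
EOQ at €5.88 = 5733.8 < 120000, so use break Q=120000: TC = 59,050×€5.88 + (59,050/120000.0)×311 + (120000.0/2)×0.19×€5.88 = €414,399.04.
Lowest total cost is €372,091.95 at Q = 5588.3.

Q* ≈ 5,588 drums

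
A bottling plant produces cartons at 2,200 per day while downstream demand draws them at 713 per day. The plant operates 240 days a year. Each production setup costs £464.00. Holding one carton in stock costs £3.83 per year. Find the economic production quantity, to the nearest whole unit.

Q* ≈ 7,832 cartons

Annual demand D = 713 × 240 = 171,120.
Production build-up factor (1 − d/p) = 1 − 713/2,200 = 0.6759.
Q* = √(2DS / (H(1 − d/p))) = √(2 × 171,120 × 464 / (3.83 × 0.6759)).
= √(158,799,360 / 2.5887) ≈ 7832.147.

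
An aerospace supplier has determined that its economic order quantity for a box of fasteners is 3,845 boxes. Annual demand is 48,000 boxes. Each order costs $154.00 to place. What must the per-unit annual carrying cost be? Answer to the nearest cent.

Squaring Q* = √(2DS/H) gives Q*² = 2DS/H.
From Q* = √(2DS/H): H = 2DS / Q*² = 2 × 48,000 × 154 / 3,845² = 1.0000.

H ≈ $1.00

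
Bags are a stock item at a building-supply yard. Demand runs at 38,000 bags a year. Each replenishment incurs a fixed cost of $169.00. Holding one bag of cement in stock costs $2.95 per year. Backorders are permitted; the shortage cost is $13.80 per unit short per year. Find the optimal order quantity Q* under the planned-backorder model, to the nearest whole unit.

Q* ≈ 2,299 bags

With planned backorders, Q* = √(2DS/H) · √((H+B)/B).
√(2DS/H) = √(2 × 38,000 × 169 / 2.95) = 2086.600.
√((H+B)/B) = √((2.95+13.8)/13.8) = 1.1017.
Q* ≈ 2298.831.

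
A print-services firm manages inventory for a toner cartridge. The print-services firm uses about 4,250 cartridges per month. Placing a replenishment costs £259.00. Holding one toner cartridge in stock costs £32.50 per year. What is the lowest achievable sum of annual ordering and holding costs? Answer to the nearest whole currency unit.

TC* ≈ £29,302

Annual demand D = 4,250 × 12 = 51,000.
Q* = √(2DS/H) = √(2 × 51,000 × 259 / 32.5) ≈ 901.59.
At the optimum the two cost components are equal, so total cost = 2·(Q*/2)H = Q*·H.
Minimum total = √(2DSH) = √(2 × 51,000 × 259 × 32.5) ≈ 29301.621.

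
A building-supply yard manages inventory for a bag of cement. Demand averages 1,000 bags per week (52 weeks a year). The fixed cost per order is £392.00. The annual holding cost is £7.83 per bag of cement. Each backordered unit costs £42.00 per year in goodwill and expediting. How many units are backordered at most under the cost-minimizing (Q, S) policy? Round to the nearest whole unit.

S* ≈ 391 bags

Annual demand D = 1,000 × 52 = 52,000.
With planned backorders, Q* = √(2DS/H) · √((H+B)/B).
√(2DS/H) = √(2 × 52,000 × 392 / 7.83) = 2281.807.
√((H+B)/B) = √((7.83+42)/42) = 1.0892.
Q* ≈ 2485.419.
S* = Q* · H/(H+B) = 2485.419 × 7.83/49.83 ≈ 390.544.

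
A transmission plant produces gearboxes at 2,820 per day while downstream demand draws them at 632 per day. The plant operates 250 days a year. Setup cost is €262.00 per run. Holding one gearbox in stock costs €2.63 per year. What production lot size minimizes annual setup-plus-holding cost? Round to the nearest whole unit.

Q* ≈ 6,370 gearboxes

Annual demand D = 632 × 250 = 158,000.
Production build-up factor (1 − d/p) = 1 − 632/2,820 = 0.7759.
Q* = √(2DS / (H(1 − d/p))) = √(2 × 158,000 × 262 / (2.63 × 0.7759)).
= √(82,792,000 / 2.0406) ≈ 6369.674.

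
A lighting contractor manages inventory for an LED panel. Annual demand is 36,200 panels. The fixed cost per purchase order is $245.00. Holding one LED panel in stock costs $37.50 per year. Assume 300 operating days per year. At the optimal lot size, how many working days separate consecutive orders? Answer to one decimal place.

The optimal lot size = √(2DS/H) = √(2 × 36,200 × 245 / 37.5) ≈ 687.76.
Cycle time = Q*/D × 300 = 687.76 / 36,200 × 300 ≈ 5.700 days.

T ≈ 5.7 days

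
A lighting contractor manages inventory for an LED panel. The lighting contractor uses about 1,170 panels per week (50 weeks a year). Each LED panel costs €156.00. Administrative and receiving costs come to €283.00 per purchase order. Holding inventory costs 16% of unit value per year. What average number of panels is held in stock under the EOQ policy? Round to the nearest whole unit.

Annual demand D = 1,170 × 50 = 58,500.
Holding cost H = 0.16 × €156.00 = €24.9600 per unit per year.
EOQ = √(2DS/H) = √(2 × 58,500 × 283 / 24.96) ≈ 1151.76.
Average inventory = Q*/2 ≈ 1151.76 / 2 = 575.882.

Average inventory ≈ 576 panels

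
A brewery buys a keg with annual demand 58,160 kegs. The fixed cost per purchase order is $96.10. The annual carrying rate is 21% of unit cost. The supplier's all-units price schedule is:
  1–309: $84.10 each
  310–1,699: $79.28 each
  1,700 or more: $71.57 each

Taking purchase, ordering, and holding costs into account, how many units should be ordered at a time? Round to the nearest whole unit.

Q* ≈ 1,700 kegs

Holding cost per unit per year at price C is H = 0.21·C.
For each price level, check whether its EOQ is feasible; otherwise the best quantity at that price is the breakpoint.
Tier 1 ($84.10): EOQ = 795.6 exceeds tier's upper bound 309, so this tier is dominated.
EOQ at $79.28 = 819.4 (feasible in tier 2): TC = 58,160×$79.28 + (58,160/819.4)×96.1 + (819.4/2)×0.21×$79.28 = $4,624,566.87.
EOQ at $71.57 = 862.4 < 1700, so use break Q=1700: TC = 58,160×$71.57 + (58,160/1700.0)×96.1 + (1700.0/2)×0.21×$71.57 = $4,178,574.20.
Lowest total cost is $4,178,574.20 at Q = 1700.0.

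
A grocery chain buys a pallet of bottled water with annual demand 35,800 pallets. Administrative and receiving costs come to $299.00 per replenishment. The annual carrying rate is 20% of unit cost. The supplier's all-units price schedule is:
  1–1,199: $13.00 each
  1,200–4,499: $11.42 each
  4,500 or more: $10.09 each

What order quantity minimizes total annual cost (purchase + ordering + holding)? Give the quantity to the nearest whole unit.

Q* ≈ 4,500 pallets

Holding cost per unit per year at price C is H = 0.20·C.
Evaluate total cost at each tier's feasible EOQ or, if the EOQ is below the tier, at the tier's minimum quantity.
Tier 1 ($13.00): EOQ = 2869.5 exceeds tier's upper bound 1199, so this tier is dominated.
EOQ at $11.42 = 3061.6 (feasible in tier 2): TC = 35,800×$11.42 + (35,800/3061.6)×299 + (3061.6/2)×0.20×$11.42 = $415,828.62.
EOQ at $10.09 = 3257.1 < 4500, so use break Q=4500: TC = 35,800×$10.09 + (35,800/4500.0)×299 + (4500.0/2)×0.20×$10.09 = $368,141.21.
Lowest total cost is $368,141.21 at Q = 4500.0.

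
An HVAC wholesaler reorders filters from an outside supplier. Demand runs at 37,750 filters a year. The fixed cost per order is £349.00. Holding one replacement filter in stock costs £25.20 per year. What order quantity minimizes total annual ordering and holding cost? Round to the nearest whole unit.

Q* ≈ 1,023 filters

EOQ = √(2DS / H) = √(2 × 37,750 × 349 / 25.2).
= √(26,349,500 / 25.2) = √1,045,615.0794 ≈ 1022.553.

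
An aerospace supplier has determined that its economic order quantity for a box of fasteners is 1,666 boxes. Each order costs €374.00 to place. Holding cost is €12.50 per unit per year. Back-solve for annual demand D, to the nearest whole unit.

The basic EOQ model gives Q* = √(2DS/H); rearrange for the unknown.
From Q* = √(2DS/H): D = Q*²H / (2S) = 1,666² × 12.5 / (2 × 374) = 46382.955.

D ≈ 46,383 boxes per year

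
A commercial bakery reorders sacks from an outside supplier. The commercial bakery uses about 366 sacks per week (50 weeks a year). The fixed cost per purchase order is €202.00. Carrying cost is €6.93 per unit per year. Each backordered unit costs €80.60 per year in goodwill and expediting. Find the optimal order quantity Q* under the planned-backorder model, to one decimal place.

Q* ≈ 1,076.4 sacks

Annual demand D = 366 × 50 = 18,300.
With planned backorders, Q* = √(2DS/H) · √((H+B)/B).
√(2DS/H) = √(2 × 18,300 × 202 / 6.93) = 1032.879.
√((H+B)/B) = √((6.93+80.6)/80.6) = 1.0421.
Q* ≈ 1076.367.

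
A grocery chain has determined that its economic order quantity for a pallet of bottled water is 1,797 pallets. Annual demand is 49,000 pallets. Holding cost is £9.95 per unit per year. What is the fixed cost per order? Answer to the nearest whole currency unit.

Squaring Q* = √(2DS/H) gives Q*² = 2DS/H.
From Q* = √(2DS/H): S = Q*²H / (2D) = 1,797² × 9.95 / (2 × 49,000) = 327.8636.

S ≈ £328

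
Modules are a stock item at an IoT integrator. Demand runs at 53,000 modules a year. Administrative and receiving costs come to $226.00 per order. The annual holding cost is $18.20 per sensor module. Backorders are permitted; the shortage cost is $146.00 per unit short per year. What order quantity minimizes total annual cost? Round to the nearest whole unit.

Q* ≈ 1,217 modules

With planned backorders, Q* = √(2DS/H) · √((H+B)/B).
√(2DS/H) = √(2 × 53,000 × 226 / 18.2) = 1147.285.
√((H+B)/B) = √((18.2+146)/146) = 1.0605.
Q* ≈ 1216.695.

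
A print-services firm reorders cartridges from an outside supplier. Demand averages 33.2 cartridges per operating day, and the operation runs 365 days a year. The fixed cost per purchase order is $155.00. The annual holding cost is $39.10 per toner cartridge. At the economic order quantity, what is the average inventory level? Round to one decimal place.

Annual demand D = 33.2 × 365 = 12,118.
EOQ = √(2DS/H) = √(2 × 12,118 × 155 / 39.1) ≈ 309.96.
Average inventory = Q*/2 ≈ 309.96 / 2 = 154.981.

Average inventory ≈ 155.0 cartridges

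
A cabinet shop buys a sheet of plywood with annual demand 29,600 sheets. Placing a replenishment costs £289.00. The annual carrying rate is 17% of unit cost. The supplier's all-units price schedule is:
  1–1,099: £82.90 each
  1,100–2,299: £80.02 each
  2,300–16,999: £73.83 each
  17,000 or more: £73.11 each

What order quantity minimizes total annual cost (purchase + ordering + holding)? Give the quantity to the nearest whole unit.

Holding cost per unit per year at price C is H = 0.17·C.
Evaluate total cost at each tier's feasible EOQ or, if the EOQ is below the tier, at the tier's minimum quantity.
Tier 1 (£82.90): EOQ = 1101.8 exceeds tier's upper bound 1099, so this tier is dominated.
EOQ at £80.02 = 1121.5 (feasible in tier 2): TC = 29,600×£80.02 + (29,600/1121.5)×289 + (1121.5/2)×0.17×£80.02 = £2,383,847.75.
EOQ at £73.83 = 1167.5 < 2300, so use break Q=2300: TC = 29,600×£73.83 + (29,600/2300.0)×289 + (2300.0/2)×0.17×£73.83 = £2,203,521.07.
EOQ at £73.11 = 1173.3 < 17000, so use break Q=17000: TC = 29,600×£73.11 + (29,600/17000.0)×289 + (17000.0/2)×0.17×£73.11 = £2,270,203.15.
Lowest total cost is £2,203,521.07 at Q = 2300.0.

Q* ≈ 2,300 sheets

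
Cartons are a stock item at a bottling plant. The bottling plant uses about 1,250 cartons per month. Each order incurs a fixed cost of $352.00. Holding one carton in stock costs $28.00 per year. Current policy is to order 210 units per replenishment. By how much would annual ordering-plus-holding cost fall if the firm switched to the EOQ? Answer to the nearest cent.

Annual demand D = 1,250 × 12 = 15,000.
EOQ = √(2DS/H) = √(2 × 15,000 × 352 / 28) ≈ 614.12.
Cost at Q* = (D/Q*)S + (Q*/2)H = √(2DSH) ≈ $17,195.35.
Cost at Q = 210: (15,000/210)×352 + (210/2)×28 = $25,142.86 + $2,940.00 = $28,082.86.
Excess = $28,082.86 − $17,195.35 = $10,887.51.

Extra cost ≈ $10,887.51 per year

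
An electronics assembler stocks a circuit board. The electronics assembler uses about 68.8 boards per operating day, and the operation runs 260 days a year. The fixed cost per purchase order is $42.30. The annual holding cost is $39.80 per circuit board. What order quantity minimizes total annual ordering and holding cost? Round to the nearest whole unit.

Annual demand D = 68.8 × 260 = 17,888.
EOQ = √(2DS / H) = √(2 × 17,888 × 42.3 / 39.8).
= √(1,513,324.8 / 39.8) = √38,023.2362 ≈ 194.995.

Q* ≈ 195 boards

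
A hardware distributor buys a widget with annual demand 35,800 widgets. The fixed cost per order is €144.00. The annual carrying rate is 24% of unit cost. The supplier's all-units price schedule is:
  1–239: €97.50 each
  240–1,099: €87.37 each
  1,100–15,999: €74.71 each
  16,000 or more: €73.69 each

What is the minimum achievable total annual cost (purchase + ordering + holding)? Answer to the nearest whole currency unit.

TC* ≈ €2,689,166

Holding cost per unit per year at price C is H = 0.24·C.
For each price level, check whether its EOQ is feasible; otherwise the best quantity at that price is the breakpoint.
Tier 1 (€97.50): EOQ = 663.8 exceeds tier's upper bound 239, so this tier is dominated.
EOQ at €87.37 = 701.2 (feasible in tier 2): TC = 35,800×€87.37 + (35,800/701.2)×144 + (701.2/2)×0.24×€87.37 = €3,142,549.63.
EOQ at €74.71 = 758.3 < 1100, so use break Q=1100: TC = 35,800×€74.71 + (35,800/1100.0)×144 + (1100.0/2)×0.24×€74.71 = €2,689,166.27.
EOQ at €73.69 = 763.5 < 16000, so use break Q=16000: TC = 35,800×€73.69 + (35,800/16000.0)×144 + (16000.0/2)×0.24×€73.69 = €2,779,909.00.
Lowest total cost among the candidates is at Q = 1100.0.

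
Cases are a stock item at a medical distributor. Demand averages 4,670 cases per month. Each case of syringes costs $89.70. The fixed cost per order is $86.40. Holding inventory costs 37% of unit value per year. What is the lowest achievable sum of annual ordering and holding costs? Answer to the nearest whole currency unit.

TC* ≈ $17,927

Annual demand D = 4,670 × 12 = 56,040.
Holding cost H = 0.37 × $89.70 = $33.1890 per unit per year.
EOQ = √(2DS/H) = √(2 × 56,040 × 86.4 / 33.189) ≈ 540.16.
At the optimum the two cost components are equal, so total cost = 2·(Q*/2)H = Q*·H.
Minimum total = √(2DSH) = √(2 × 56,040 × 86.4 × 33.189) ≈ 17927.429.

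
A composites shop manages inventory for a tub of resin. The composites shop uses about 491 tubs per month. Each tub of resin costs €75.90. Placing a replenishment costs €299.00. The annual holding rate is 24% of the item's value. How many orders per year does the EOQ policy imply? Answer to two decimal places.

N ≈ 13.40 orders per year

Annual demand D = 491 × 12 = 5,892.
Holding cost H = 0.24 × €75.90 = €18.2160 per unit per year.
Q* = √(2DS/H) = √(2 × 5,892 × 299 / 18.216) ≈ 439.80.
Orders per year = D / Q* = 5,892 / 439.80 ≈ 13.397.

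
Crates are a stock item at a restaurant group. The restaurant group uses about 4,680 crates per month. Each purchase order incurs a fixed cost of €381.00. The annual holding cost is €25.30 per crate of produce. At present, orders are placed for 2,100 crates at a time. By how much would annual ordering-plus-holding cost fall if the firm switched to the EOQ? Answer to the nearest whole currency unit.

Extra cost ≈ €3,850 per year

Annual demand D = 4,680 × 12 = 56,160.
EOQ = √(2DS/H) = √(2 × 56,160 × 381 / 25.3) ≈ 1300.56.
Cost at Q* = (D/Q*)S + (Q*/2)H = √(2DSH) ≈ €32,904.20.
Cost at Q = 2,100: (56,160/2,100)×381 + (2,100/2)×25.3 = €10,189.03 + €26,565.00 = €36,754.03.
Excess = €36,754.03 − €32,904.20 = €3,849.83.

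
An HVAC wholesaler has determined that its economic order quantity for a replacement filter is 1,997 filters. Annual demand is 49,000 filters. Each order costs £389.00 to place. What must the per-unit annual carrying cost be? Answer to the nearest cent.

H ≈ £9.56

Squaring Q* = √(2DS/H) gives Q*² = 2DS/H.
From Q* = √(2DS/H): H = 2DS / Q*² = 2 × 49,000 × 389 / 1,997² = 9.5592.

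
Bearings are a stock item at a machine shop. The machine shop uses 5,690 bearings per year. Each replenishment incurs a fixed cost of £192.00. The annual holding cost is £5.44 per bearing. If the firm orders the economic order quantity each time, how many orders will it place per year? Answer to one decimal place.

N ≈ 9.0 orders per year

EOQ = √(2DS/H) = √(2 × 5,690 × 192 / 5.44) ≈ 633.76.
Orders per year = D / Q* = 5,690 / 633.76 ≈ 8.978.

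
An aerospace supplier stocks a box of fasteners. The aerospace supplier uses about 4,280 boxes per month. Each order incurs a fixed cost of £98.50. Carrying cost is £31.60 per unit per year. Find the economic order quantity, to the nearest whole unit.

Annual demand D = 4,280 × 12 = 51,360.
EOQ = √(2DS / H) = √(2 × 51,360 × 98.5 / 31.6).
= √(10,117,920 / 31.6) = √320,187.3418 ≈ 565.851.

Q* ≈ 566 boxes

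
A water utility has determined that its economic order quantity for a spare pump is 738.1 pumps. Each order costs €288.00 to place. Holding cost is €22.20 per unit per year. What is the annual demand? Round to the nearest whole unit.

D ≈ 20,997 pumps per year

The basic EOQ model gives Q* = √(2DS/H); rearrange for the unknown.
From Q* = √(2DS/H): D = Q*²H / (2S) = 738.1² × 22.2 / (2 × 288) = 20997.177.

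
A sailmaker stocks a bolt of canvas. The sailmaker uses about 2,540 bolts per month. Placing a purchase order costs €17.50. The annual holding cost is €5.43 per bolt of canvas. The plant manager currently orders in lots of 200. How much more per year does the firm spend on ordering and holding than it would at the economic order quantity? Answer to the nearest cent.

Extra cost ≈ €803.19 per year

Annual demand D = 2,540 × 12 = 30,480.
EOQ = √(2DS/H) = √(2 × 30,480 × 17.5 / 5.43) ≈ 443.24.
Cost at Q* = (D/Q*)S + (Q*/2)H = √(2DSH) ≈ €2,406.81.
Cost at Q = 200: (30,480/200)×17.5 + (200/2)×5.43 = €2,667.00 + €543.00 = €3,210.00.
Excess = €3,210.00 − €2,406.81 = €803.19.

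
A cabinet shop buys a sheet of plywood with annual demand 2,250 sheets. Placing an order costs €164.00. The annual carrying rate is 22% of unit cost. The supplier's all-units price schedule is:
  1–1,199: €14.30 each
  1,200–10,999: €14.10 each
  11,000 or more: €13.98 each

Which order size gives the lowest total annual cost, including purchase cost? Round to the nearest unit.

Q* ≈ 484 sheets

Holding cost per unit per year at price C is H = 0.22·C.
Evaluate total cost at each tier's feasible EOQ or, if the EOQ is below the tier, at the tier's minimum quantity.
EOQ at €14.30 = 484.3 (feasible in tier 1): TC = 2,250×€14.30 + (2,250/484.3)×164 + (484.3/2)×0.22×€14.30 = €33,698.73.
EOQ at €14.10 = 487.8 < 1200, so use break Q=1200: TC = 2,250×€14.10 + (2,250/1200.0)×164 + (1200.0/2)×0.22×€14.10 = €33,893.70.
EOQ at €13.98 = 489.9 < 11000, so use break Q=11000: TC = 2,250×€13.98 + (2,250/11000.0)×164 + (11000.0/2)×0.22×€13.98 = €48,404.35.
Lowest total cost is €33,698.73 at Q = 484.3.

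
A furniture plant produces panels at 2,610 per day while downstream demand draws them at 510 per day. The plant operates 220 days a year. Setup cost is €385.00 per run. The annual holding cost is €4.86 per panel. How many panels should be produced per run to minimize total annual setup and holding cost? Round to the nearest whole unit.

Annual demand D = 510 × 220 = 112,200.
Production build-up factor (1 − d/p) = 1 − 510/2,610 = 0.8046.
Q* = √(2DS / (H(1 − d/p))) = √(2 × 112,200 × 385 / (4.86 × 0.8046)).
= √(86,394,000 / 3.9103) ≈ 4700.394.

Q* ≈ 4,700 panels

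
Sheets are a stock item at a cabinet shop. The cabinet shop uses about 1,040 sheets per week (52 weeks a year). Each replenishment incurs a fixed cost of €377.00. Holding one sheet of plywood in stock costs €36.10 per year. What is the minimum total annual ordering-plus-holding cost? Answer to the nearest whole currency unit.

TC* ≈ €38,367

Annual demand D = 1,040 × 52 = 54,080.
The optimal lot size = √(2DS/H) = √(2 × 54,080 × 377 / 36.1) ≈ 1062.80.
At the optimum the two cost components are equal, so total cost = 2·(Q*/2)H = Q*·H.
Minimum total = √(2DSH) = √(2 × 54,080 × 377 × 36.1) ≈ 38366.980.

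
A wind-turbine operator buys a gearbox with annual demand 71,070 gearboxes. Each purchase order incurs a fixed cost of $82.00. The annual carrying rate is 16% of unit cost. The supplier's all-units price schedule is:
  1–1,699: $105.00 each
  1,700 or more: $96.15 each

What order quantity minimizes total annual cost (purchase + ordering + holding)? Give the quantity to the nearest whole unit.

Holding cost per unit per year at price C is H = 0.16·C.
Candidates are each tier's EOQ (if it falls in that tier) and each price-break quantity.
EOQ at $105.00 = 832.9 (feasible in tier 1): TC = 71,070×$105.00 + (71,070/832.9)×82 + (832.9/2)×0.16×$105.00 = $7,476,343.29.
EOQ at $96.15 = 870.4 < 1700, so use break Q=1700: TC = 71,070×$96.15 + (71,070/1700.0)×82 + (1700.0/2)×0.16×$96.15 = $6,849,884.98.
Lowest total cost is $6,849,884.98 at Q = 1700.0.

Q* ≈ 1,700 gearboxes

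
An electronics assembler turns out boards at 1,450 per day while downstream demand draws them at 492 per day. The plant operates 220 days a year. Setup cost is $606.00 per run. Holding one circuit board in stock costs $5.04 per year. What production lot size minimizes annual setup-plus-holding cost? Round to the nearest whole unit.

Annual demand D = 492 × 220 = 108,240.
Production build-up factor (1 − d/p) = 1 − 492/1,450 = 0.6607.
Q* = √(2DS / (H(1 − d/p))) = √(2 × 108,240 × 606 / (5.04 × 0.6607)).
= √(131,186,880 / 3.3299) ≈ 6276.697.

Q* ≈ 6,277 boards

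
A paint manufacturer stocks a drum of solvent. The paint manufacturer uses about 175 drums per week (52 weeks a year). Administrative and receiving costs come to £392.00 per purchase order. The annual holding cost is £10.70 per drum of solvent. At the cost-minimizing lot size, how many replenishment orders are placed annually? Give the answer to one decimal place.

N ≈ 11.1 orders per year

Annual demand D = 175 × 52 = 9,100.
Q* = √(2DS/H) = √(2 × 9,100 × 392 / 10.7) ≈ 816.56.
Orders per year = D / Q* = 9,100 / 816.56 ≈ 11.144.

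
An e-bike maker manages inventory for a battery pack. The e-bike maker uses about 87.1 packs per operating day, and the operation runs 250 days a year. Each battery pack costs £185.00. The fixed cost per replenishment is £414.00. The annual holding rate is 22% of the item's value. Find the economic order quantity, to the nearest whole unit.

Annual demand D = 87.1 × 250 = 21,775.
Holding cost H = 0.22 × £185.00 = £40.7000 per unit per year.
EOQ = √(2DS / H) = √(2 × 21,775 × 414 / 40.7).
= √(18,029,700 / 40.7) = √442,990.172 ≈ 665.575.

Q* ≈ 666 packs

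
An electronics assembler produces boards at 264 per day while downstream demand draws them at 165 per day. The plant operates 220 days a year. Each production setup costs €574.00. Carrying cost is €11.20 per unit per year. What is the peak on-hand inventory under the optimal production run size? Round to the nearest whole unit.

I_max ≈ 1,181 boards

Annual demand D = 165 × 220 = 36,300.
Production build-up factor (1 − d/p) = 1 − 165/264 = 0.3750.
Q* = √(2DS / (H(1 − d/p))) = √(2 × 36,300 × 574 / (11.2 × 0.3750)).
= √(41,672,400 / 4.2) ≈ 3149.921.
Maximum inventory = Q*(1 − d/p) = 3149.921 × 0.3750 ≈ 1181.220.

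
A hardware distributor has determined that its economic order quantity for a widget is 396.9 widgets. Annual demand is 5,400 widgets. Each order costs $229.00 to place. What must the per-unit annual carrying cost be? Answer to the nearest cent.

H ≈ $15.70

Invert the EOQ relation Q*² = 2DS/H.
From Q* = √(2DS/H): H = 2DS / Q*² = 2 × 5,400 × 229 / 396.9² = 15.6999.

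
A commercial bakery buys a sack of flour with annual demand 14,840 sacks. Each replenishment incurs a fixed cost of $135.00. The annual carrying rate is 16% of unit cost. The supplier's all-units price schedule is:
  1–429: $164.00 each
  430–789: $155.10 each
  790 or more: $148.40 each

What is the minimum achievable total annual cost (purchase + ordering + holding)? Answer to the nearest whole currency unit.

TC* ≈ $2,214,171

Holding cost per unit per year at price C is H = 0.16·C.
Evaluate total cost at each tier's feasible EOQ or, if the EOQ is below the tier, at the tier's minimum quantity.
EOQ at $164.00 = 390.8 (feasible in tier 1): TC = 14,840×$164.00 + (14,840/390.8)×135 + (390.8/2)×0.16×$164.00 = $2,444,013.70.
EOQ at $155.10 = 401.8 < 430, so use break Q=430: TC = 14,840×$155.10 + (14,840/430.0)×135 + (430.0/2)×0.16×$155.10 = $2,311,678.51.
EOQ at $148.40 = 410.8 < 790, so use break Q=790: TC = 14,840×$148.40 + (14,840/790.0)×135 + (790.0/2)×0.16×$148.40 = $2,214,170.83.
Lowest total cost among the candidates is at Q = 790.0.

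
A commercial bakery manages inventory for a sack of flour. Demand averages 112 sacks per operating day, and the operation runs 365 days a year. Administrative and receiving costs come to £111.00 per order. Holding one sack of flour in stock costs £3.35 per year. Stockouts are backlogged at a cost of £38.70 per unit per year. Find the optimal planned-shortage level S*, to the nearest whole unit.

S* ≈ 137 sacks

Annual demand D = 112 × 365 = 40,880.
With planned backorders, Q* = √(2DS/H) · √((H+B)/B).
√(2DS/H) = √(2 × 40,880 × 111 / 3.35) = 1645.923.
√((H+B)/B) = √((3.35+38.7)/38.7) = 1.0424.
Q* ≈ 1715.683.
S* = Q* · H/(H+B) = 1715.683 × 3.35/42.05 ≈ 136.683.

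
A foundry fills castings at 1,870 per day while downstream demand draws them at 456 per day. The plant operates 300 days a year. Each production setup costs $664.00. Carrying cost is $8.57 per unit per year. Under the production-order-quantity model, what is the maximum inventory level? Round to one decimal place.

Annual demand D = 456 × 300 = 136,800.
Production build-up factor (1 − d/p) = 1 − 456/1,870 = 0.7561.
Q* = √(2DS / (H(1 − d/p))) = √(2 × 136,800 × 664 / (8.57 × 0.7561)).
= √(181,670,400 / 6.4802) ≈ 5294.778.
Maximum inventory = Q*(1 − d/p) = 5294.778 × 0.7561 ≈ 4003.645.

I_max ≈ 4,003.6 castings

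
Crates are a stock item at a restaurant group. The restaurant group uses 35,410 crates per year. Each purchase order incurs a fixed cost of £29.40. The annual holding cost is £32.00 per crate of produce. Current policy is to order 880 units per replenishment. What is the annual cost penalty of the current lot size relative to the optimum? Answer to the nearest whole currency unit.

Extra cost ≈ £7,100 per year

EOQ = √(2DS/H) = √(2 × 35,410 × 29.4 / 32) ≈ 255.08.
Cost at Q* = (D/Q*)S + (Q*/2)H = √(2DSH) ≈ £8,162.56.
Cost at Q = 880: (35,410/880)×29.4 + (880/2)×32 = £1,183.02 + £14,080.00 = £15,263.02.
Excess = £15,263.02 − £8,162.56 = £7,100.45.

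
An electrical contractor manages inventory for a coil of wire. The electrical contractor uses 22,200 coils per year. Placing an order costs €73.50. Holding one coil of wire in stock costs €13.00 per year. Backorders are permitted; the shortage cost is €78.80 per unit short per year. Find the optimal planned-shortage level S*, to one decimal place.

S* ≈ 76.6 coils

With planned backorders, Q* = √(2DS/H) · √((H+B)/B).
√(2DS/H) = √(2 × 22,200 × 73.5 / 13) = 501.030.
√((H+B)/B) = √((13+78.8)/78.8) = 1.0793.
Q* ≈ 540.781.
S* = Q* · H/(H+B) = 540.781 × 13/91.8 ≈ 76.581.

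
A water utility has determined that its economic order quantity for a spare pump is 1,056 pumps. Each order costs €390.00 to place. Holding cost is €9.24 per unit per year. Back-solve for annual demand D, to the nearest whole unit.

Squaring Q* = √(2DS/H) gives Q*² = 2DS/H.
From Q* = √(2DS/H): D = Q*²H / (2S) = 1,056² × 9.24 / (2 × 390) = 13210.073.

D ≈ 13,210 pumps per year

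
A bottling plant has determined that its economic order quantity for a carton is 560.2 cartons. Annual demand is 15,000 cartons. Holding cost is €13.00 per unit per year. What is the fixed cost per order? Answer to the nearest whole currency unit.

Squaring Q* = √(2DS/H) gives Q*² = 2DS/H.
From Q* = √(2DS/H): S = Q*²H / (2D) = 560.2² × 13 / (2 × 15,000) = 135.9904.

S ≈ €136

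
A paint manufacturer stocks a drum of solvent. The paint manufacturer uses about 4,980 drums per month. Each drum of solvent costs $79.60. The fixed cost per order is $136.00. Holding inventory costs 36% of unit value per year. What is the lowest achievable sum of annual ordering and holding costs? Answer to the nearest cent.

TC* ≈ $21,582.29

Annual demand D = 4,980 × 12 = 59,760.
Holding cost H = 0.36 × $79.60 = $28.6560 per unit per year.
The optimal lot size = √(2DS/H) = √(2 × 59,760 × 136 / 28.656) ≈ 753.15.
At the optimum the two cost components are equal, so total cost = 2·(Q*/2)H = Q*·H.
Minimum total = √(2DSH) = √(2 × 59,760 × 136 × 28.656) ≈ 21582.290.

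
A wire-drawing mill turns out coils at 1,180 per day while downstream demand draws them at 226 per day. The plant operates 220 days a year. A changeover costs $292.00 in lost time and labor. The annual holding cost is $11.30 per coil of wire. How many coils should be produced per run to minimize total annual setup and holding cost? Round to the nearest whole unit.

Q* ≈ 1,783 coils

Annual demand D = 226 × 220 = 49,720.
Production build-up factor (1 − d/p) = 1 − 226/1,180 = 0.8085.
Q* = √(2DS / (H(1 − d/p))) = √(2 × 49,720 × 292 / (11.3 × 0.8085)).
= √(29,036,480 / 9.1358) ≈ 1782.787.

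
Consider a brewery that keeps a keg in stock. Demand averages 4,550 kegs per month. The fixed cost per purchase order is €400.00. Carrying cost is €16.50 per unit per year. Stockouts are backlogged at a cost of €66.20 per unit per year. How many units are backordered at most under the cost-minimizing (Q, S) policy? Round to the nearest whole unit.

S* ≈ 363 kegs

Annual demand D = 4,550 × 12 = 54,600.
With planned backorders, Q* = √(2DS/H) · √((H+B)/B).
√(2DS/H) = √(2 × 54,600 × 400 / 16.5) = 1627.044.
√((H+B)/B) = √((16.5+66.2)/66.2) = 1.1177.
Q* ≈ 1818.541.
S* = Q* · H/(H+B) = 1818.541 × 16.5/82.7 ≈ 362.829.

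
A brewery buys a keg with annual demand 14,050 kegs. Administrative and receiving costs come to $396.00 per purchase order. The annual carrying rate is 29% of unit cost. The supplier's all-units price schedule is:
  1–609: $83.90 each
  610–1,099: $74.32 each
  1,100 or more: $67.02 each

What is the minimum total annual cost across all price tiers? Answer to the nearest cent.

TC* ≈ $957,378.69

Holding cost per unit per year at price C is H = 0.29·C.
Evaluate total cost at each tier's feasible EOQ or, if the EOQ is below the tier, at the tier's minimum quantity.
Tier 1 ($83.90): EOQ = 676.3 exceeds tier's upper bound 609, so this tier is dominated.
EOQ at $74.32 = 718.5 (feasible in tier 2): TC = 14,050×$74.32 + (14,050/718.5)×396 + (718.5/2)×0.29×$74.32 = $1,059,682.48.
EOQ at $67.02 = 756.7 < 1100, so use break Q=1100: TC = 14,050×$67.02 + (14,050/1100.0)×396 + (1100.0/2)×0.29×$67.02 = $957,378.69.
Lowest total cost among the candidates is at Q = 1100.0.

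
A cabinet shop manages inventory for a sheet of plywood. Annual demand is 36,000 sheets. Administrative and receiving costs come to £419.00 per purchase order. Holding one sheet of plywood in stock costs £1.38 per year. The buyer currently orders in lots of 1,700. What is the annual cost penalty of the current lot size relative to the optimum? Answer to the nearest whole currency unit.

Extra cost ≈ £3,594 per year

EOQ = √(2DS/H) = √(2 × 36,000 × 419 / 1.38) ≈ 4675.56.
Cost at Q* = (D/Q*)S + (Q*/2)H = √(2DSH) ≈ £6,452.27.
Cost at Q = 1,700: (36,000/1,700)×419 + (1,700/2)×1.38 = £8,872.94 + £1,173.00 = £10,045.94.
Excess = £10,045.94 − £6,452.27 = £3,593.67.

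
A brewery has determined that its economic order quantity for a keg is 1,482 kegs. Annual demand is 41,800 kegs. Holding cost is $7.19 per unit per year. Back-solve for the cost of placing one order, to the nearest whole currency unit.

S ≈ $189

The basic EOQ model gives Q* = √(2DS/H); rearrange for the unknown.
From Q* = √(2DS/H): S = Q*²H / (2D) = 1,482² × 7.19 / (2 × 41,800) = 188.8944.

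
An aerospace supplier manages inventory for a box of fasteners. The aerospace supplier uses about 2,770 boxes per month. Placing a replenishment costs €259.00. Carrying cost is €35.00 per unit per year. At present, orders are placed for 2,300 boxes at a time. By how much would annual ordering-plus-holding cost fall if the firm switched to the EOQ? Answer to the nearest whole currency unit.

Extra cost ≈ €19,444 per year

Annual demand D = 2,770 × 12 = 33,240.
EOQ = √(2DS/H) = √(2 × 33,240 × 259 / 35) ≈ 701.39.
Cost at Q* = (D/Q*)S + (Q*/2)H = √(2DSH) ≈ €24,548.75.
Cost at Q = 2,300: (33,240/2,300)×259 + (2,300/2)×35 = €3,743.11 + €40,250.00 = €43,993.11.
Excess = €43,993.11 − €24,548.75 = €19,444.36.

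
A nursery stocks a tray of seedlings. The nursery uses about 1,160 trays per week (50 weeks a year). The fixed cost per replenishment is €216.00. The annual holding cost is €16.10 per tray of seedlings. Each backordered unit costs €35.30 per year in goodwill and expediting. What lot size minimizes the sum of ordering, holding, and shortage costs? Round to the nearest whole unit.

Annual demand D = 1,160 × 50 = 58,000.
With planned backorders, Q* = √(2DS/H) · √((H+B)/B).
√(2DS/H) = √(2 × 58,000 × 216 / 16.1) = 1247.507.
√((H+B)/B) = √((16.1+35.3)/35.3) = 1.2067.
Q* ≈ 1505.349.

Q* ≈ 1,505 trays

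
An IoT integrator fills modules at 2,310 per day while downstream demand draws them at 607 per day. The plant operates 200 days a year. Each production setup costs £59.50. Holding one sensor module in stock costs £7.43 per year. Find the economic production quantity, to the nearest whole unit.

Q* ≈ 1,624 modules

Annual demand D = 607 × 200 = 121,400.
Production build-up factor (1 − d/p) = 1 − 607/2,310 = 0.7372.
Q* = √(2DS / (H(1 − d/p))) = √(2 × 121,400 × 59.5 / (7.43 × 0.7372)).
= √(14,446,600 / 5.4776) ≈ 1624.004.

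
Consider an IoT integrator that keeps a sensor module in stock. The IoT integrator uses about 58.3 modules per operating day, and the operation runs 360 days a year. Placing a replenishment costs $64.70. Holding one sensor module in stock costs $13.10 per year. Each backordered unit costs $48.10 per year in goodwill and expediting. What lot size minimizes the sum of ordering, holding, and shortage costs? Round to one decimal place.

Annual demand D = 58.3 × 360 = 20,988.
With planned backorders, Q* = √(2DS/H) · √((H+B)/B).
√(2DS/H) = √(2 × 20,988 × 64.7 / 13.1) = 455.320.
√((H+B)/B) = √((13.1+48.1)/48.1) = 1.1280.
Q* ≈ 513.594.

Q* ≈ 513.6 modules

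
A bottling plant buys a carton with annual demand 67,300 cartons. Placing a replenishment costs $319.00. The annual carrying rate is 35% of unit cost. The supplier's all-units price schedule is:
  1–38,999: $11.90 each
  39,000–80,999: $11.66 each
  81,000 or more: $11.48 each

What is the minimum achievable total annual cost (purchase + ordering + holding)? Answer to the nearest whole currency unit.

Holding cost per unit per year at price C is H = 0.35·C.
Evaluate total cost at each tier's feasible EOQ or, if the EOQ is below the tier, at the tier's minimum quantity.
EOQ at $11.90 = 3210.8 (feasible in tier 1): TC = 67,300×$11.90 + (67,300/3210.8)×319 + (3210.8/2)×0.35×$11.90 = $814,242.89.
EOQ at $11.66 = 3243.7 < 39000, so use break Q=39000: TC = 67,300×$11.66 + (67,300/39000.0)×319 + (39000.0/2)×0.35×$11.66 = $864,847.98.
EOQ at $11.48 = 3269.0 < 81000, so use break Q=81000: TC = 67,300×$11.48 + (67,300/81000.0)×319 + (81000.0/2)×0.35×$11.48 = $935,598.05.
Lowest total cost among the candidates is at Q = 3210.8.

TC* ≈ $814,243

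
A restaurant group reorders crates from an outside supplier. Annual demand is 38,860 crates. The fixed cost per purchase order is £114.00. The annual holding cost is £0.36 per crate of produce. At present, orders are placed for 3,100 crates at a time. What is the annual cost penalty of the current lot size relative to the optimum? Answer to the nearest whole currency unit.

EOQ = √(2DS/H) = √(2 × 38,860 × 114 / 0.36) ≈ 4960.98.
Cost at Q* = (D/Q*)S + (Q*/2)H = √(2DSH) ≈ £1,785.95.
Cost at Q = 3,100: (38,860/3,100)×114 + (3,100/2)×0.36 = £1,429.05 + £558.00 = £1,987.05.
Excess = £1,987.05 − £1,785.95 = £201.09.

Extra cost ≈ £201 per year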